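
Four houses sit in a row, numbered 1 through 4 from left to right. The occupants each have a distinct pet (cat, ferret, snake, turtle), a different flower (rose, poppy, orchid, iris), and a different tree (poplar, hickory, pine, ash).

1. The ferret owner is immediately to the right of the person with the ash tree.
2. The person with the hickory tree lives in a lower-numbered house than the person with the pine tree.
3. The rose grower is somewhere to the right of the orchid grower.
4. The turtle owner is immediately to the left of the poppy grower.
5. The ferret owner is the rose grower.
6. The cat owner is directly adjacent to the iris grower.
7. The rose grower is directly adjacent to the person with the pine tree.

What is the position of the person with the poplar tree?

The ferret owner is narrowed to house 2 or 3 or 4; consider each.
Placing it in house 3 and house 4 leads to a contradiction, so it's in house 2.
By clue 1, the person with the ash tree is in house 1.
Clue 5 places the rose grower in house 2.
Clue 7 places the person with the pine tree in house 3.
That leaves poplar as the tree for house 4.
By clue 3, the orchid grower is in house 1.
Clue 4: the turtle owner is in house 3.
Clue 4: the poppy grower is in house 4.
That leaves snake as the pet for house 1.
House 4's pet must be cat (nothing else left).
House 3 flower: only iris fits.
House 2 tree: only hickory fits.
So: house 1 = snake/orchid/ash, house 2 = ferret/rose/hickory, house 3 = turtle/iris/pine, house 4 = cat/poppy/poplar.

4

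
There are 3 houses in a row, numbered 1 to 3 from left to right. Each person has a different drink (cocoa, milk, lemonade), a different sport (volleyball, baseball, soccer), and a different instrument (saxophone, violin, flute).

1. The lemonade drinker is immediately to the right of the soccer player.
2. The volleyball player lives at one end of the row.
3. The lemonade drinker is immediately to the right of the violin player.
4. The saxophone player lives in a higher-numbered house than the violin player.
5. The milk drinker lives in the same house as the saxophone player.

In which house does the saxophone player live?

The only drink still possible for house 1 is cocoa.
The lemonade drinker is narrowed to house 2 or 3; consider each.
Placing it in house 3 leads to a contradiction, so it's in house 2.
Clue 1: the soccer player is in house 1.
By clue 3, the violin player is in house 1.
The only drink still possible for house 3 is milk.
House 2 sport: only baseball fits.
The only sport still possible for house 3 is volleyball.
From clue 5, the saxophone player must be in house 3.
That leaves flute as the instrument for house 2.
So: house 1 = cocoa/soccer/violin, house 2 = lemonade/baseball/flute, house 3 = milk/volleyball/saxophone.

3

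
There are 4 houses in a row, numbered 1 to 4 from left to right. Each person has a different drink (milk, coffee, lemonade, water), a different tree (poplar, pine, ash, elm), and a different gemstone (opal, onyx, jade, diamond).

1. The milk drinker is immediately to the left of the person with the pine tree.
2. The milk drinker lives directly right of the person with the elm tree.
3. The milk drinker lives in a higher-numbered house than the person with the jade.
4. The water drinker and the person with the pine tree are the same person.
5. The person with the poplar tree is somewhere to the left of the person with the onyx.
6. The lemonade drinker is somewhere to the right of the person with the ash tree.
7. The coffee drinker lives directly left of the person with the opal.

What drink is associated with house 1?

That leaves coffee as the drink for house 1.
So house 4 gets pine for tree.
Clue 1 places the milk drinker in house 3.
Clue 2 places the person with the elm tree in house 2.
The water drinker is in house 4 (clue 4).
The person with the opal is in house 2 (clue 7).
House 2's drink must be lemonade (nothing else left).
That leaves jade as the gemstone for house 1.
By clue 6, the person with the ash tree is in house 1.
So house 3 gets poplar for tree.
Clue 5 places the person with the onyx in house 4.
House 3 gemstone: only diamond fits.
So: house 1 = coffee/ash/jade, house 2 = lemonade/elm/opal, house 3 = milk/poplar/diamond, house 4 = water/pine/onyx.

coffee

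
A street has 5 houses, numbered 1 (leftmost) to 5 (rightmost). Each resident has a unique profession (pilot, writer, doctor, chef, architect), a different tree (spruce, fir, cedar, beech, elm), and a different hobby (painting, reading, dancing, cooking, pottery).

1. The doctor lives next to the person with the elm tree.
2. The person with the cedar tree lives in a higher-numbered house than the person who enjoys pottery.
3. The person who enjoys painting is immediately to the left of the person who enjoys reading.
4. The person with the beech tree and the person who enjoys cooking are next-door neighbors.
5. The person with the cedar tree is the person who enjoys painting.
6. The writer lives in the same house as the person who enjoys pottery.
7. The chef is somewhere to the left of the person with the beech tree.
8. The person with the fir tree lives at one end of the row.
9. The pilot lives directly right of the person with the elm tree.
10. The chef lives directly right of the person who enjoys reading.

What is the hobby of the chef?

By clue 3, the person who enjoys painting is in house 2.
Clue 3 places the person who enjoys reading in house 3.
Clue 5: the person with the cedar tree is in house 2.
By clue 10, the chef is in house 4.
House 1's hobby must be pottery (nothing else left).
By clue 6, the writer is in house 1.
From clue 7, the person with the beech tree must be in house 5.
The only tree still possible for house 3 is spruce.
House 4 tree: only elm fits.
Clue 4 places the person who enjoys cooking in house 4.
The pilot is in house 5 (clue 9).
House 2's profession must be architect (nothing else left).
House 3 profession: only doctor fits.
House 1 tree: only fir fits.
House 5's hobby must be dancing (nothing else left).
So: house 1 = writer/fir/pottery, house 2 = architect/cedar/painting, house 3 = doctor/spruce/reading, house 4 = chef/elm/cooking, house 5 = pilot/beech/dancing.

cooking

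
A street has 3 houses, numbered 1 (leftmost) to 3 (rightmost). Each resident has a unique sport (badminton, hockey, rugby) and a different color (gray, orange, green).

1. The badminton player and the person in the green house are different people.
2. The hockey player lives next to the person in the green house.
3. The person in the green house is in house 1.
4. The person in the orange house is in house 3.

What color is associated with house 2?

Clue 3 places the person in the green house in house 1.
By clue 4, the person in the orange house is in house 3.
That leaves gray as the color for house 2.
By clue 2, the hockey player is in house 2.
So house 1 gets rugby for sport.
The only sport still possible for house 3 is badminton.
So: house 1 = rugby/green, house 2 = hockey/gray, house 3 = badminton/orange.

gray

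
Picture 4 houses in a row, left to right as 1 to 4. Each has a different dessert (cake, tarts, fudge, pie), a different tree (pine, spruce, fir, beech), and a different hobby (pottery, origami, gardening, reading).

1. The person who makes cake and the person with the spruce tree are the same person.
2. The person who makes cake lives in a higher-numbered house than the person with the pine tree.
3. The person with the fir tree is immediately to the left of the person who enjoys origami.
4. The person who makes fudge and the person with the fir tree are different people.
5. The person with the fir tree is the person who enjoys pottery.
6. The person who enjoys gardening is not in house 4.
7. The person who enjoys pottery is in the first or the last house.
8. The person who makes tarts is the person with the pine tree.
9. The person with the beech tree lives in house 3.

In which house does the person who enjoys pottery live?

From clue 7, the person who enjoys pottery must be in house 1.
The person with the beech tree is in house 3 (clue 9).
House 4 tree: only spruce fits.
Clue 1: the person who makes cake is in house 4.
Clue 5 places the person with the fir tree in house 1.
House 2 tree: only pine fits.
So house 4 gets reading for hobby.
The person who enjoys origami is in house 2 (clue 3).
The person who makes tarts is in house 2 (clue 8).
House 1's dessert must be pie (nothing else left).
So house 3 gets fudge for dessert.
That leaves gardening as the hobby for house 3.
So: house 1 = pie/fir/pottery, house 2 = tarts/pine/origami, house 3 = fudge/beech/gardening, house 4 = cake/spruce/reading.

1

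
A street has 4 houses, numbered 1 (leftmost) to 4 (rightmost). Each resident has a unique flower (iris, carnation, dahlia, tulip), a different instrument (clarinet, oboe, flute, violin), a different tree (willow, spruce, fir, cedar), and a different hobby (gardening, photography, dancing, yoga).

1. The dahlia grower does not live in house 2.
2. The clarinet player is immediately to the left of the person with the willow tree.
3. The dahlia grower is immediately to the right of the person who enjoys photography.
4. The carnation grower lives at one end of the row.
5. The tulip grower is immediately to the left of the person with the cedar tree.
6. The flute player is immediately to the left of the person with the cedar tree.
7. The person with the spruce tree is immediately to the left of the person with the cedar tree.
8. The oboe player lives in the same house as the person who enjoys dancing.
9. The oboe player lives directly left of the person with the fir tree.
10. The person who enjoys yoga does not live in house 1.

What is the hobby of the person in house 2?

The only instrument still possible for house 4 is violin.
House 1 tree: only spruce fits.
The person with the cedar tree is in house 2 (clue 7).
Clue 5 places the tulip grower in house 1.
By clue 6, the flute player is in house 1.
House 2's flower must be iris (nothing else left).
The only flower still possible for house 3 is dahlia.
House 4 flower: only carnation fits.
By clue 3, the person who enjoys photography is in house 2.
So house 1 gets gardening for hobby.
The only hobby still possible for house 3 is dancing.
House 4 hobby: only yoga fits.
Clue 8: the oboe player is in house 3.
Clue 9: the person with the fir tree is in house 4.
House 2's instrument must be clarinet (nothing else left).
So house 3 gets willow for tree.
So: house 1 = tulip/flute/spruce/gardening, house 2 = iris/clarinet/cedar/photography, house 3 = dahlia/oboe/willow/dancing, house 4 = carnation/violin/fir/yoga.

photography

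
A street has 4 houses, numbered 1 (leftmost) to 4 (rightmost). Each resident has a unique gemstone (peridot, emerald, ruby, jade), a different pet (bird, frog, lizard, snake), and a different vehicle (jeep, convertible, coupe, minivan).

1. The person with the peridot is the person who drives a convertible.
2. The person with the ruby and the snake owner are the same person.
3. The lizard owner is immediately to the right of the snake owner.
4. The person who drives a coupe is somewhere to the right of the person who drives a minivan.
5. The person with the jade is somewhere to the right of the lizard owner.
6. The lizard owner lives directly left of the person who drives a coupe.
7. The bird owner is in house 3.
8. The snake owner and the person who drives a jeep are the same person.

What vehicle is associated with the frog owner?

By clue 7, the bird owner is in house 3.
House 1 pet: only snake fits.
The only pet still possible for house 2 is lizard.
So house 4 gets frog for pet.
Clue 2: the person with the ruby is in house 1.
Clue 6: the person who drives a coupe is in house 3.
From clue 8, the person who drives a jeep must be in house 1.
House 2's vehicle must be minivan (nothing else left).
So house 4 gets convertible for vehicle.
From clue 1, the person with the peridot must be in house 4.
House 2's gemstone must be emerald (nothing else left).
So house 3 gets jade for gemstone.
So: house 1 = ruby/snake/jeep, house 2 = emerald/lizard/minivan, house 3 = jade/bird/coupe, house 4 = peridot/frog/convertible.

convertible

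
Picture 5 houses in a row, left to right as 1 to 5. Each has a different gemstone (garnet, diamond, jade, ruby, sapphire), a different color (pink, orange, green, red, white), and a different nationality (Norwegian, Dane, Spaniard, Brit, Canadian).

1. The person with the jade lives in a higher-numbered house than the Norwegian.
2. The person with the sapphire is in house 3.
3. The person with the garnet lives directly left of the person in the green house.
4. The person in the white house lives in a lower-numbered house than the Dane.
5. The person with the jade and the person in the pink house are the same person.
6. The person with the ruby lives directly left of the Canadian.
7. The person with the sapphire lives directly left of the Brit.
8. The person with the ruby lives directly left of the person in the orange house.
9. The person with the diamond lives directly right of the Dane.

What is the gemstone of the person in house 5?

The person with the sapphire is in house 3 (clue 2).
By clue 7, the Brit is in house 4.
Clue 9 places the person with the diamond in house 4.
Clue 9 places the Dane in house 3.
That leaves jade as the gemstone for house 5.
The person in the pink house is in house 5 (clue 5).
Clue 6: the person with the ruby is in house 1.
By clue 6, the Canadian is in house 2.
Clue 8 places the person in the orange house in house 2.
So house 2 gets garnet for gemstone.
House 1 color: only white fits.
That leaves green as the color for house 3.
House 4's color must be red (nothing else left).
House 5 nationality: only Spaniard fits.
That leaves Norwegian as the nationality for house 1.
So: house 1 = ruby/white/Norwegian, house 2 = garnet/orange/Canadian, house 3 = sapphire/green/Dane, house 4 = diamond/red/Brit, house 5 = jade/pink/Spaniard.

jade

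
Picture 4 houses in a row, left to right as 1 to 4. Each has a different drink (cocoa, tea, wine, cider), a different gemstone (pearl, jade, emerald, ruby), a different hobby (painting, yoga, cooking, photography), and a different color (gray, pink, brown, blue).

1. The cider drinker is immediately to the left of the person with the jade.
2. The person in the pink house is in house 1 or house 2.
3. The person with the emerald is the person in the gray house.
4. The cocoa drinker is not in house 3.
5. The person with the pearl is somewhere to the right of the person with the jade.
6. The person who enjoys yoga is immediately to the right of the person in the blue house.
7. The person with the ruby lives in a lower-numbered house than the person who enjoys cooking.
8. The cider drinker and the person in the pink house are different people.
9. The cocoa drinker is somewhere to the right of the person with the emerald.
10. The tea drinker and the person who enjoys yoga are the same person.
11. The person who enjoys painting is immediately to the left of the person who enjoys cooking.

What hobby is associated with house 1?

The only gemstone still possible for house 4 is pearl.
The only color still possible for house 4 is brown.
The cider drinker is narrowed to house 1 or 2; consider each.
Placing it in house 2 leads to a contradiction, so it's in house 1.
Clue 1: the person with the jade is in house 2.
From clue 8, the person in the pink house must be in house 2.
House 3 drink: only wine fits.
The cocoa drinker is narrowed to house 2 or 4; consider each.
Placing it in house 2 leads to a contradiction, so it's in house 4.
House 2's drink must be tea (nothing else left).
The person who enjoys yoga is in house 2 (clue 10).
By clue 6, the person in the blue house is in house 1.
Clue 11: the person who enjoys painting is in house 3.
Clue 11 places the person who enjoys cooking in house 4.
The only hobby still possible for house 1 is photography.
House 3's color must be gray (nothing else left).
The person with the emerald is in house 3 (clue 3).
House 1's gemstone must be ruby (nothing else left).
So: house 1 = cider/ruby/photography/blue, house 2 = tea/jade/yoga/pink, house 3 = wine/emerald/painting/gray, house 4 = cocoa/pearl/cooking/brown.

photography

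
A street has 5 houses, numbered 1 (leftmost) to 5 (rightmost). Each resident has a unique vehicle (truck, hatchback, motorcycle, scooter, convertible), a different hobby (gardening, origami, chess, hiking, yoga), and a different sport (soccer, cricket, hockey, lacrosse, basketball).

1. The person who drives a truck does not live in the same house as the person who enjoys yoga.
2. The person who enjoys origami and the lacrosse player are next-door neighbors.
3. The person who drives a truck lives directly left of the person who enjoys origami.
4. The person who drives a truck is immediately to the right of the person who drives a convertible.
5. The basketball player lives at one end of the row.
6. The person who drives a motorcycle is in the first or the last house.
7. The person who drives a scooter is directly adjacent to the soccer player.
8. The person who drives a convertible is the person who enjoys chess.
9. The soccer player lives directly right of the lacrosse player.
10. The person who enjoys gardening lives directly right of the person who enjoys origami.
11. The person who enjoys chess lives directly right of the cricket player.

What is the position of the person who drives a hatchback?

4

By clue 8, the person who drives a convertible is in house 2.
Clue 8 places the person who enjoys chess in house 2.
The cricket player is in house 1 (clue 11).
The only sport still possible for house 5 is basketball.
By clue 3, the person who enjoys origami is in house 4.
Clue 10 places the person who enjoys gardening in house 5.
House 3 vehicle: only truck fits.
That leaves yoga as the hobby for house 1.
That leaves hiking as the hobby for house 3.
From clue 2, the lacrosse player must be in house 3.
From clue 9, the soccer player must be in house 4.
House 2's sport must be hockey (nothing else left).
Clue 7: the person who drives a scooter is in house 5.
House 4's vehicle must be hatchback (nothing else left).
The only vehicle still possible for house 1 is motorcycle.
So: house 1 = motorcycle/yoga/cricket, house 2 = convertible/chess/hockey, house 3 = truck/hiking/lacrosse, house 4 = hatchback/origami/soccer, house 5 = scooter/gardening/basketball.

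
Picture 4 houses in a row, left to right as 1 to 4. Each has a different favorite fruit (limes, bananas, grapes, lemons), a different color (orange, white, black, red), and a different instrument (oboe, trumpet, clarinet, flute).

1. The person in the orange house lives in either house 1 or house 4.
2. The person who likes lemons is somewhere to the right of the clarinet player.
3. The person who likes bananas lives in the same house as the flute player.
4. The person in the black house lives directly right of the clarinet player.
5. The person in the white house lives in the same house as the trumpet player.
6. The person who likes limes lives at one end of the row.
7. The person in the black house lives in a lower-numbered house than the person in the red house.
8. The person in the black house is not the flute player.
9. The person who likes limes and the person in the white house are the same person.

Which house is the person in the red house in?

The only color still possible for house 2 is black.
That leaves red as the color for house 3.
Clue 4 places the clarinet player in house 1.
House 2's instrument must be oboe (nothing else left).
The only instrument still possible for house 3 is flute.
So house 4 gets trumpet for instrument.
Clue 3: the person who likes bananas is in house 3.
The person in the white house is in house 4 (clue 5).
From clue 9, the person who likes limes must be in house 4.
So house 1 gets grapes for favorite fruit.
House 2's favorite fruit must be lemons (nothing else left).
So house 1 gets orange for color.
So: house 1 = grapes/orange/clarinet, house 2 = lemons/black/oboe, house 3 = bananas/red/flute, house 4 = limes/white/trumpet.

3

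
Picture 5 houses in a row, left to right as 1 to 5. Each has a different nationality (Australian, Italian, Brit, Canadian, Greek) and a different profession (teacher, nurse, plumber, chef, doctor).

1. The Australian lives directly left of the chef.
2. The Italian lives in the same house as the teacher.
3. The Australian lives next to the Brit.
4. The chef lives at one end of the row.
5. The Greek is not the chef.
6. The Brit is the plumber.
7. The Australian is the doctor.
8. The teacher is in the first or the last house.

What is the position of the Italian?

1

The chef is in house 5 (clue 4).
Clue 1 places the Australian in house 4.
The Italian is in house 1 (clue 2).
By clue 6, the Brit is in house 3.
Clue 6: the plumber is in house 3.
By clue 7, the doctor is in house 4.
So house 2 gets Greek for nationality.
That leaves Canadian as the nationality for house 5.
House 1 profession: only teacher fits.
The only profession still possible for house 2 is nurse.
So: house 1 = Italian/teacher, house 2 = Greek/nurse, house 3 = Brit/plumber, house 4 = Australian/doctor, house 5 = Canadian/chef.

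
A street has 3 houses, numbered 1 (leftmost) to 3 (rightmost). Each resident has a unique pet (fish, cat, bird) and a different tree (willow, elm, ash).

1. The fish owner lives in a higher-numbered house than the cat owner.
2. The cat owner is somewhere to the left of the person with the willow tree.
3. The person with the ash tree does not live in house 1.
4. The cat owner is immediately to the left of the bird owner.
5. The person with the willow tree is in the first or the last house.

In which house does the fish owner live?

3

Clue 5: the person with the willow tree is in house 3.
House 1 pet: only cat fits.
So house 1 gets elm for tree.
So house 2 gets ash for tree.
By clue 4, the bird owner is in house 2.
So house 3 gets fish for pet.
So: house 1 = cat/elm, house 2 = bird/ash, house 3 = fish/willow.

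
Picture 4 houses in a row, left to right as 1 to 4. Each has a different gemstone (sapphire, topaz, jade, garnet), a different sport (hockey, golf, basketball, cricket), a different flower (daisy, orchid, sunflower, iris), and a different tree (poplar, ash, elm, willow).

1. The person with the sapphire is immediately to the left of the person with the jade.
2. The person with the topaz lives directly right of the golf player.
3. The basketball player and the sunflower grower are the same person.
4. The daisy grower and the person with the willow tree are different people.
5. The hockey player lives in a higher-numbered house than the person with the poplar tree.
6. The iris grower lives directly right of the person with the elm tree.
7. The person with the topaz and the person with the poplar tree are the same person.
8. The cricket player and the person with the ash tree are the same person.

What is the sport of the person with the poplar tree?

basketball

The person with the topaz is narrowed to house 2 or 3; consider each.
Placing it in house 3 leads to a contradiction, so it's in house 2.
By clue 2, the golf player is in house 1.
By clue 7, the person with the poplar tree is in house 2.
Clue 1: the person with the sapphire is in house 3.
The person with the jade is in house 4 (clue 1).
House 1's gemstone must be garnet (nothing else left).
House 2 sport: only basketball fits.
The sunflower grower is in house 2 (clue 3).
That leaves iris as the flower for house 4.
Clue 6: the person with the elm tree is in house 3.
The only tree still possible for house 1 is willow.
So house 4 gets ash for tree.
Clue 4 places the daisy grower in house 3.
By clue 8, the cricket player is in house 4.
So house 3 gets hockey for sport.
So house 1 gets orchid for flower.
So: house 1 = garnet/golf/orchid/willow, house 2 = topaz/basketball/sunflower/poplar, house 3 = sapphire/hockey/daisy/elm, house 4 = jade/cricket/iris/ash.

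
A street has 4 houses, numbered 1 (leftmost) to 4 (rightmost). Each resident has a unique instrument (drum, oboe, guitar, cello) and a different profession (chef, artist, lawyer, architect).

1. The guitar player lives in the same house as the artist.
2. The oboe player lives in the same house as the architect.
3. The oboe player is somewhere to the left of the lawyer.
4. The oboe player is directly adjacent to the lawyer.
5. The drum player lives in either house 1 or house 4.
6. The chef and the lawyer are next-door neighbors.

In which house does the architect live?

2

The drum player is narrowed to house 1 or 4; consider each.
Placing it in house 1 leads to a contradiction, so it's in house 4.
The cello player is narrowed to house 1 or 2 or 3; consider each.
Placing it in house 1 and house 2 leads to a contradiction, so it's in house 3.
The only profession still possible for house 4 is chef.
Clue 6 places the lawyer in house 3.
Clue 4 places the oboe player in house 2.
House 1's instrument must be guitar (nothing else left).
Clue 1: the artist is in house 1.
The architect is in house 2 (clue 2).
So: house 1 = guitar/artist, house 2 = oboe/architect, house 3 = cello/lawyer, house 4 = drum/chef.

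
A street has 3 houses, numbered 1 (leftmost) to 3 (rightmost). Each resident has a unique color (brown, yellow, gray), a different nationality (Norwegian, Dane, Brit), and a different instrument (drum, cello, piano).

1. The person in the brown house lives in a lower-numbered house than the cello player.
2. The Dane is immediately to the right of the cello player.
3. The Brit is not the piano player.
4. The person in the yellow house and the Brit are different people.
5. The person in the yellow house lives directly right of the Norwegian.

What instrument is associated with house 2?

cello

Clue 2 places the Dane in house 3.
From clue 2, the cello player must be in house 2.
The person in the brown house is in house 1 (clue 1).
The person in the gray house is narrowed to house 2 or 3; consider each.
Placing it in house 3 leads to a contradiction, so it's in house 2.
That leaves yellow as the color for house 3.
From clue 5, the Norwegian must be in house 2.
So house 1 gets Brit for nationality.
Clue 3 places the piano player in house 3.
That leaves drum as the instrument for house 1.
So: house 1 = brown/Brit/drum, house 2 = gray/Norwegian/cello, house 3 = yellow/Dane/piano.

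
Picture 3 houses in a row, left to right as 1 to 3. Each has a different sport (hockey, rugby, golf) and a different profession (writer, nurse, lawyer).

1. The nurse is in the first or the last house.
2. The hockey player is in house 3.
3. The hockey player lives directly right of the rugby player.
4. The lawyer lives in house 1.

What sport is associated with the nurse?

hockey

From clue 2, the hockey player must be in house 3.
Clue 3: the rugby player is in house 2.
Clue 4 places the lawyer in house 1.
House 1 sport: only golf fits.
That leaves writer as the profession for house 2.
The only profession still possible for house 3 is nurse.
So: house 1 = golf/lawyer, house 2 = rugby/writer, house 3 = hockey/nurse.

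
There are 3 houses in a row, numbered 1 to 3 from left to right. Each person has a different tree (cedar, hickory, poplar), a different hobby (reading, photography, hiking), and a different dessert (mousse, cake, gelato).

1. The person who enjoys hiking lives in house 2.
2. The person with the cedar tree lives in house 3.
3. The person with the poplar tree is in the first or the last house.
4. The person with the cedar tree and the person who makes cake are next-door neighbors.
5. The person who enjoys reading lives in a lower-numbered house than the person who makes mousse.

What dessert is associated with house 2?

cake

By clue 1, the person who enjoys hiking is in house 2.
Clue 2 places the person with the cedar tree in house 3.
Clue 4 places the person who makes cake in house 2.
That leaves poplar as the tree for house 1.
The only tree still possible for house 2 is hickory.
That leaves photography as the hobby for house 3.
House 1's dessert must be gelato (nothing else left).
The only dessert still possible for house 3 is mousse.
That leaves reading as the hobby for house 1.
So: house 1 = poplar/reading/gelato, house 2 = hickory/hiking/cake, house 3 = cedar/photography/mousse.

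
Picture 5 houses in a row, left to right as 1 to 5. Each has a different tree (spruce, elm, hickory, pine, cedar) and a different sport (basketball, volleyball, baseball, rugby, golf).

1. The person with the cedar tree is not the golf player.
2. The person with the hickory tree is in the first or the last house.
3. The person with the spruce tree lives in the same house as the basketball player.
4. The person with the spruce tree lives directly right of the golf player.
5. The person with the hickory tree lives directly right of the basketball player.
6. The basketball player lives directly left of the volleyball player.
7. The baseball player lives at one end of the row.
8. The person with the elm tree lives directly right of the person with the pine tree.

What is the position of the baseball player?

Clue 5 places the person with the hickory tree in house 5.
Clue 5 places the basketball player in house 4.
Clue 6: the volleyball player is in house 5.
The only sport still possible for house 1 is baseball.
The person with the spruce tree is in house 4 (clue 3).
The golf player is in house 3 (clue 4).
That leaves rugby as the sport for house 2.
The only tree still possible for house 3 is elm.
From clue 8, the person with the pine tree must be in house 2.
That leaves cedar as the tree for house 1.
So: house 1 = cedar/baseball, house 2 = pine/rugby, house 3 = elm/golf, house 4 = spruce/basketball, house 5 = hickory/volleyball.

1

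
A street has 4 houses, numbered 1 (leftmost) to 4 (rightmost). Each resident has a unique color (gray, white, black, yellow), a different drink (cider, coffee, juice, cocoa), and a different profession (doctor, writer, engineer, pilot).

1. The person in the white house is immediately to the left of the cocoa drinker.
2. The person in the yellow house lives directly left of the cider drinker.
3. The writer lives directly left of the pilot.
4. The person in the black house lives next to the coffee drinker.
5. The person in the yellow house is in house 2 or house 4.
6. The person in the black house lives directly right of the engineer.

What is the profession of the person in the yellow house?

Clue 5 places the person in the yellow house in house 2.
Clue 2 places the cider drinker in house 3.
House 1 drink: only juice fits.
Clue 4 places the person in the black house in house 3.
By clue 6, the engineer is in house 2.
House 4's color must be gray (nothing else left).
The cocoa drinker is in house 2 (clue 1).
Clue 3: the writer is in house 3.
By clue 3, the pilot is in house 4.
So house 1 gets white for color.
The only drink still possible for house 4 is coffee.
That leaves doctor as the profession for house 1.
So: house 1 = white/juice/doctor, house 2 = yellow/cocoa/engineer, house 3 = black/cider/writer, house 4 = gray/coffee/pilot.

engineer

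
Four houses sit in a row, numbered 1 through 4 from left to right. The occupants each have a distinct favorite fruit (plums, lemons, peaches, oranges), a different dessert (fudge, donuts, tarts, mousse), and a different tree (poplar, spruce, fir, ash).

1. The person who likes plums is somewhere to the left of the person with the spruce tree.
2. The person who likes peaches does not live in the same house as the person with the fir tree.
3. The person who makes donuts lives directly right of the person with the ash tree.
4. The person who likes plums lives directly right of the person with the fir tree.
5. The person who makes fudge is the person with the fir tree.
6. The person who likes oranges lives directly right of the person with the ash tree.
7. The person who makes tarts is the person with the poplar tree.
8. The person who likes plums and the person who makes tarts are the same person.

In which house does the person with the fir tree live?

House 4's tree must be spruce (nothing else left).
The person who likes plums is narrowed to house 2 or 3; consider each.
Placing it in house 3 leads to a contradiction, so it's in house 2.
Clue 4 places the person with the fir tree in house 1.
By clue 5, the person who makes fudge is in house 1.
By clue 8, the person who makes tarts is in house 2.
Clue 7 places the person with the poplar tree in house 2.
So house 1 gets lemons for favorite fruit.
The only tree still possible for house 3 is ash.
The person who makes donuts is in house 4 (clue 3).
By clue 6, the person who likes oranges is in house 4.
House 3 favorite fruit: only peaches fits.
House 3 dessert: only mousse fits.
So: house 1 = lemons/fudge/fir, house 2 = plums/tarts/poplar, house 3 = peaches/mousse/ash, house 4 = oranges/donuts/spruce.

1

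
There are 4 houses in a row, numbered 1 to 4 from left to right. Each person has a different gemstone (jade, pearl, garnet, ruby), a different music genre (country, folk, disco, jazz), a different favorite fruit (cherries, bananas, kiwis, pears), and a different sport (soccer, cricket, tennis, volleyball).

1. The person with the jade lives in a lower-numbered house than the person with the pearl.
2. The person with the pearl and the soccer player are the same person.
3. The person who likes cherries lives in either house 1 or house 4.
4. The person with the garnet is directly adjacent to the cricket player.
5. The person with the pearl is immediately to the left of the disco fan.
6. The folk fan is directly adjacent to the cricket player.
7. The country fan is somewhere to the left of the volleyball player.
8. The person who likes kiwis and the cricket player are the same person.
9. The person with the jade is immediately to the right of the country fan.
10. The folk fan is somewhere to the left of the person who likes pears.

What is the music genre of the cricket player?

jazz

By clue 1, the person with the jade is in house 2.
Clue 1: the person with the pearl is in house 3.
From clue 2, the soccer player must be in house 3.
Clue 5: the disco fan is in house 4.
By clue 9, the country fan is in house 1.
Clue 4 places the person with the garnet in house 1.
Clue 4 places the cricket player in house 2.
By clue 6, the folk fan is in house 3.
Clue 8 places the person who likes kiwis in house 2.
The person who likes pears is in house 4 (clue 10).
So house 4 gets ruby for gemstone.
The only music genre still possible for house 2 is jazz.
That leaves bananas as the favorite fruit for house 3.
House 1's sport must be tennis (nothing else left).
So house 4 gets volleyball for sport.
House 1's favorite fruit must be cherries (nothing else left).
So: house 1 = garnet/country/cherries/tennis, house 2 = jade/jazz/kiwis/cricket, house 3 = pearl/folk/bananas/soccer, house 4 = ruby/disco/pears/volleyball.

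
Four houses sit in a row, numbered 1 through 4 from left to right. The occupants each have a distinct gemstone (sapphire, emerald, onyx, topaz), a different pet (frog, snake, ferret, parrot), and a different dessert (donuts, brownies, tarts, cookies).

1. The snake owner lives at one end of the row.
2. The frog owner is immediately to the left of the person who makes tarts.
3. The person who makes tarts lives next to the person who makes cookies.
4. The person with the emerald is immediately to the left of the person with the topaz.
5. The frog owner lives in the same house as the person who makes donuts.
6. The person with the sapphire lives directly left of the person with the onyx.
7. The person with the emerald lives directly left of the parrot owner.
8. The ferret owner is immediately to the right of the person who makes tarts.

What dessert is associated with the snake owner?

The ferret owner is narrowed to house 3 or 4; consider each.
Placing it in house 4 leads to a contradiction, so it's in house 3.
Clue 8 places the person who makes tarts in house 2.
Clue 2 places the frog owner in house 1.
The only pet still possible for house 2 is parrot.
The only pet still possible for house 4 is snake.
House 1's dessert must be donuts (nothing else left).
House 3 dessert: only cookies fits.
The only dessert still possible for house 4 is brownies.
Clue 7: the person with the emerald is in house 1.
Clue 4: the person with the topaz is in house 2.
The only gemstone still possible for house 4 is onyx.
That leaves sapphire as the gemstone for house 3.
So: house 1 = emerald/frog/donuts, house 2 = topaz/parrot/tarts, house 3 = sapphire/ferret/cookies, house 4 = onyx/snake/brownies.

brownies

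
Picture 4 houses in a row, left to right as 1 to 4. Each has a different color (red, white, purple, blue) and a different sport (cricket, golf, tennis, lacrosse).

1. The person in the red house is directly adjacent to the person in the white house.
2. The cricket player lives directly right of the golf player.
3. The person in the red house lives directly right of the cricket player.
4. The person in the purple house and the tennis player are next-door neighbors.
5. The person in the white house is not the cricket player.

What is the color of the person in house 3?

The person in the red house is narrowed to house 3 or 4; consider each.
Placing it in house 4 leads to a contradiction, so it's in house 3.
The cricket player is in house 2 (clue 3).
The person in the white house is in house 4 (clue 5).
House 1's sport must be golf (nothing else left).
The person in the purple house is in house 2 (clue 4).
From clue 4, the tennis player must be in house 3.
The only color still possible for house 1 is blue.
So house 4 gets lacrosse for sport.
So: house 1 = blue/golf, house 2 = purple/cricket, house 3 = red/tennis, house 4 = white/lacrosse.

red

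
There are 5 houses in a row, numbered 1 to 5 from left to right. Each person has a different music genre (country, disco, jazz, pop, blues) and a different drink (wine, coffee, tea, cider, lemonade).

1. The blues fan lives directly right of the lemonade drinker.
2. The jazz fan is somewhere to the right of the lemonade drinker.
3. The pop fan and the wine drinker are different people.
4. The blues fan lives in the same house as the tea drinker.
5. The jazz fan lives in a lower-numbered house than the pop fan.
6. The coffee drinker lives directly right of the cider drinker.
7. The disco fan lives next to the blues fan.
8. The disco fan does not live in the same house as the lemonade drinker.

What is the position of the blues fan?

The blues fan is narrowed to house 2 or 3 or 4; consider each.
Placing it in house 3 and house 4 leads to a contradiction, so it's in house 2.
By clue 1, the lemonade drinker is in house 1.
From clue 4, the tea drinker must be in house 2.
By clue 8, the disco fan is in house 3.
House 1's music genre must be country (nothing else left).
House 5 music genre: only pop fits.
So house 4 gets jazz for music genre.
That leaves coffee as the drink for house 5.
The cider drinker is in house 4 (clue 6).
That leaves wine as the drink for house 3.
So: house 1 = country/lemonade, house 2 = blues/tea, house 3 = disco/wine, house 4 = jazz/cider, house 5 = pop/coffee.

2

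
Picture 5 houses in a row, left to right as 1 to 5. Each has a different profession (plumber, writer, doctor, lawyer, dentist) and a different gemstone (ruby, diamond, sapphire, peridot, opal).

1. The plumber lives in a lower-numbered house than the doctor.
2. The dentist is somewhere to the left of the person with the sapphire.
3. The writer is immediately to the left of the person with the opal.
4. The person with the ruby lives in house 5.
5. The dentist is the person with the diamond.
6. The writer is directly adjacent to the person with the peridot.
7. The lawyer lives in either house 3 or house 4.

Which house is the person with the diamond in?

By clue 4, the person with the ruby is in house 5.
House 5's profession must be doctor (nothing else left).
The lawyer is narrowed to house 3 or 4; consider each.
Placing it in house 3 leads to a contradiction, so it's in house 4.
The dentist is narrowed to house 1 or 2 or 3; consider each.
Placing it in house 2 and house 3 leads to a contradiction, so it's in house 1.
Clue 5: the person with the diamond is in house 1.
The plumber is narrowed to house 2 or 3; consider each.
Placing it in house 3 leads to a contradiction, so it's in house 2.
So house 3 gets writer for profession.
From clue 3, the person with the opal must be in house 4.
The only gemstone still possible for house 3 is sapphire.
House 2 gemstone: only peridot fits.
So: house 1 = dentist/diamond, house 2 = plumber/peridot, house 3 = writer/sapphire, house 4 = lawyer/opal, house 5 = doctor/ruby.

1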